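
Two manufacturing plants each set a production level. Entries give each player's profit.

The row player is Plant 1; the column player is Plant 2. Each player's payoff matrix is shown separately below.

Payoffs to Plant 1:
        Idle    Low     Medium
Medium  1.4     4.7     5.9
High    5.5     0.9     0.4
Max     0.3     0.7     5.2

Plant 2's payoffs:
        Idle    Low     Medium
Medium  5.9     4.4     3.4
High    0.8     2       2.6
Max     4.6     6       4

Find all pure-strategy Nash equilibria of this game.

none

(Medium, Idle): Plant 1 can switch to High (1.4 → 5.5). Not NE.
(Medium, Low): Plant 2 can switch to Idle (4.4 → 5.9). Not NE.
(Medium, Medium): Plant 2 can switch to Idle (3.4 → 5.9). Not NE.
(High, Idle): Plant 2 can switch to Low (0.8 → 2). Not NE.
(High, Low): Plant 1 can switch to Medium (0.9 → 4.7). Not NE.
(High, Medium): Plant 1 can switch to Medium (0.4 → 5.9). Not NE.
(Max, Idle): Plant 1 can switch to Medium (0.3 → 1.4). Not NE.
(Max, Low): Plant 1 can switch to Medium (0.7 → 4.7). Not NE.
(Max, Medium): Plant 1 can switch to Medium (5.2 → 5.9). Not NE.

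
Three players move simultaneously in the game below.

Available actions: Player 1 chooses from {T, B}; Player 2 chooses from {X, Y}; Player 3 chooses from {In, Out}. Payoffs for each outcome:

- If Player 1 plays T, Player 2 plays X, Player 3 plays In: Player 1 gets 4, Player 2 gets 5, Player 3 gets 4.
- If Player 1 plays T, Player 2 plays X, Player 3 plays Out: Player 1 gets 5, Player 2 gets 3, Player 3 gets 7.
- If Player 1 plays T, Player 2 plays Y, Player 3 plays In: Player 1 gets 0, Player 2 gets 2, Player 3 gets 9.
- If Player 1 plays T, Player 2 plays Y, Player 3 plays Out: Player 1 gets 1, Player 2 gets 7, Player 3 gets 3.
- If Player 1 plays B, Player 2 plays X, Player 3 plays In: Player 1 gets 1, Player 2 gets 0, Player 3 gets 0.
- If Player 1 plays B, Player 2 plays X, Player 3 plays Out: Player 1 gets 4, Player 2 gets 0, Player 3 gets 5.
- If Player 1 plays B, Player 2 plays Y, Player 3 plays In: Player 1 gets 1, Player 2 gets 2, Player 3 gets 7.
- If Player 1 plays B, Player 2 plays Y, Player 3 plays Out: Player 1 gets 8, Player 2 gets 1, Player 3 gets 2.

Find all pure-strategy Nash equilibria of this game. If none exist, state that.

The unique pure-strategy Nash equilibrium is (B, Y, In).

For each strategy profile, look for a profitable unilateral deviation.
(T, X, In): Player 3 can switch to Out (4 → 7). Not NE.
(T, X, Out): Player 2 can switch to Y (3 → 7). Not NE.
(T, Y, In): Player 1 can switch to B (0 → 1). Not NE.
(T, Y, Out): Player 1 can switch to B (1 → 8). Not NE.
(B, X, In): Player 1 can switch to T (1 → 4). Not NE.
(B, X, Out): Player 1 can switch to T (4 → 5). Not NE.
(B, Y, In): Player 1 gets 1, best alternative 0; Player 2 gets 2, best alternative 0; Player 3 gets 7, best alternative 2. No profitable deviation — NE.
(B, Y, Out): Player 3 can switch to In (2 → 7). Not NE.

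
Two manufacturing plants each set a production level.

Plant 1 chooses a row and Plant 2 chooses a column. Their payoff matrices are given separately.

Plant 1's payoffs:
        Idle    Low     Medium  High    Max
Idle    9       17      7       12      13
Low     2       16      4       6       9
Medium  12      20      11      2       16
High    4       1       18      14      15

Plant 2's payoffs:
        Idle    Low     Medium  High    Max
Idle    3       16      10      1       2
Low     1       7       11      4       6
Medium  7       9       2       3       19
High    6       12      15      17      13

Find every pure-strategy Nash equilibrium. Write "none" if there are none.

(Idle, Idle): Plant 1 can switch to Medium (9 → 12). Not NE.
(Idle, Low): Plant 1 can switch to Medium (17 → 20). Not NE.
(Idle, Medium): Plant 1 can switch to Medium (7 → 11). Not NE.
(Idle, High): Plant 1 can switch to High (12 → 14). Not NE.
(Idle, Max): Plant 1 can switch to Medium (13 → 16). Not NE.
(Low, Idle): Plant 1 can switch to Idle (2 → 9). Not NE.
(Low, Low): Plant 1 can switch to Idle (16 → 17). Not NE.
(Low, Medium): Plant 1 can switch to Idle (4 → 7). Not NE.
(Low, High): Plant 1 can switch to Idle (6 → 12). Not NE.
(Low, Max): Plant 1 can switch to Idle (9 → 13). Not NE.
(Medium, Idle): Plant 2 can switch to Low (7 → 9). Not NE.
(Medium, Low): Plant 2 can switch to Max (9 → 19). Not NE.
(Medium, Max): Plant 1 gets 16, best alternative 15; Plant 2 gets 19, best alternative 9. No profitable deviation — NE.
(High, High): Plant 1 gets 14, best alternative 12; Plant 2 gets 17, best alternative 15. No profitable deviation — NE.
(The remaining 6 profiles each have a profitable deviation by the same check.)

The pure Nash equilibria are (Medium, Max), (High, High).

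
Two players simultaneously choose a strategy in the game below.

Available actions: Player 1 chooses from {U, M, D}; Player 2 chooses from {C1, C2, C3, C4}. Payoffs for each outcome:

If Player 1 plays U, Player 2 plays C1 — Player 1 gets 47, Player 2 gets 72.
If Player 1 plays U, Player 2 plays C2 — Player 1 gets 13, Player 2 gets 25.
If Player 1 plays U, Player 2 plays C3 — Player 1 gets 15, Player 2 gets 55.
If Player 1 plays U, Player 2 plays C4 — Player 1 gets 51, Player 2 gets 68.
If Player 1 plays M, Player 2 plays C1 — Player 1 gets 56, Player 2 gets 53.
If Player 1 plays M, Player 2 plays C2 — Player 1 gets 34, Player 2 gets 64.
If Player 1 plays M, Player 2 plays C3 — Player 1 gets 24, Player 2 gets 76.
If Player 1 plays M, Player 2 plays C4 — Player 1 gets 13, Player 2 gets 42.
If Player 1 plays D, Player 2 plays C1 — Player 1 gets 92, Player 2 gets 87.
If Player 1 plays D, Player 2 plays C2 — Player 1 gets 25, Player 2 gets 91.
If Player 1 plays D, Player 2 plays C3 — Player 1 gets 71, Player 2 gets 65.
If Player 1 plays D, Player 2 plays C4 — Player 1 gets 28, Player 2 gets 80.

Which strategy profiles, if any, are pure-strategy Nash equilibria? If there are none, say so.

Player 1 against C1: payoffs 47, 56, 92 → best response D.
Player 1 against C2: payoffs 13, 34, 25 → best response M.
Player 1 against C3: payoffs 15, 24, 71 → best response D.
Player 1 against C4: payoffs 51, 13, 28 → best response U.
Player 2 against U: payoffs 72, 25, 55, 68 → best response C1.
Player 2 against M: payoffs 53, 64, 76, 42 → best response C3.
Player 2 against D: payoffs 87, 91, 65, 80 → best response C2.
No profile is a mutual best response for all players.

This game has no pure Nash equilibrium.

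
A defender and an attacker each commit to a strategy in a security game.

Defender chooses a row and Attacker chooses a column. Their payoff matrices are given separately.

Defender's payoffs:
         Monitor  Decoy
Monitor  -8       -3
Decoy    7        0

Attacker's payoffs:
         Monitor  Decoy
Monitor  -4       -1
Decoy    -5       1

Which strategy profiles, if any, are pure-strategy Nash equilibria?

Mark each player's best response to every combination of opponents' strategies; a profile where every player is best-responding is a pure Nash equilibrium.
Defender against Monitor: payoffs -8, 7 → best response Decoy.
Defender against Decoy: payoffs -3, 0 → best response Decoy.
Attacker against Monitor: payoffs -4, -1 → best response Decoy.
Attacker against Decoy: payoffs -5, 1 → best response Decoy.
Mutual best responses: (Decoy, Decoy).

Pure NE: (Decoy, Decoy)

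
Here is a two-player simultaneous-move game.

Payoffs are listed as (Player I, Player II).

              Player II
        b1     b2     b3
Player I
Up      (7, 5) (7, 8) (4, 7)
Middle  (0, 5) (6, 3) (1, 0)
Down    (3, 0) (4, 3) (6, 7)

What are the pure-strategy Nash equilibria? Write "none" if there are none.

Player I against b1: payoffs 7, 0, 3 → best response Up.
Player I against b2: payoffs 7, 6, 4 → best response Up.
Player I against b3: payoffs 4, 1, 6 → best response Down.
Player II against Up: payoffs 5, 8, 7 → best response b2.
Player II against Middle: payoffs 5, 3, 0 → best response b1.
Player II against Down: payoffs 0, 3, 7 → best response b3.
Mutual best responses: (Up, b2); (Down, b3).

The pure Nash equilibria are (Up, b2), (Down, b3).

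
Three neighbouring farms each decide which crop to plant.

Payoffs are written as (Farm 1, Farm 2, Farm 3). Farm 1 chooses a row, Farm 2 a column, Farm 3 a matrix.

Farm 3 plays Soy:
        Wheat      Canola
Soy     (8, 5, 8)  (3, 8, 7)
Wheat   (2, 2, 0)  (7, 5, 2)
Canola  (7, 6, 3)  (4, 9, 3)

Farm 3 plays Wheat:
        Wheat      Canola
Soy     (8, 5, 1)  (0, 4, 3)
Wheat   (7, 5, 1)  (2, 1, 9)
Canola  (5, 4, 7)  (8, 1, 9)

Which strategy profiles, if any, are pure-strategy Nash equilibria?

none

(Soy, Wheat, Soy): Farm 2 can switch to Canola (5 → 8). Not NE.
(Soy, Wheat, Wheat): Farm 3 can switch to Soy (1 → 8). Not NE.
(Soy, Canola, Soy): Farm 1 can switch to Wheat (3 → 7). Not NE.
(Soy, Canola, Wheat): Farm 1 can switch to Wheat (0 → 2). Not NE.
(Wheat, Wheat, Soy): Farm 1 can switch to Soy (2 → 8). Not NE.
(Wheat, Wheat, Wheat): Farm 1 can switch to Soy (7 → 8). Not NE.
(Wheat, Canola, Soy): Farm 3 can switch to Wheat (2 → 9). Not NE.
(Wheat, Canola, Wheat): Farm 1 can switch to Canola (2 → 8). Not NE.
(The remaining 4 profiles each have a profitable deviation by the same check.)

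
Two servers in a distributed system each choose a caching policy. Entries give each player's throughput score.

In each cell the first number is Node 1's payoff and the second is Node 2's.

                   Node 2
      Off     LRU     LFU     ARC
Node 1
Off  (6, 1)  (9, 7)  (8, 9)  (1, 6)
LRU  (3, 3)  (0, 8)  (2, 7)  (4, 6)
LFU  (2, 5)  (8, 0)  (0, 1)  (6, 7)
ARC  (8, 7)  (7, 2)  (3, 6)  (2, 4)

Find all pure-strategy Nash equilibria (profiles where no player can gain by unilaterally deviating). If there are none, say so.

(Off, Off): Node 1 can switch to ARC (6 → 8). Not NE.
(Off, LRU): Node 2 can switch to LFU (7 → 9). Not NE.
(Off, LFU): Node 1 gets 8, best alternative 3; Node 2 gets 9, best alternative 7. No profitable deviation — NE.
(Off, ARC): Node 1 can switch to LRU (1 → 4). Not NE.
(LRU, Off): Node 1 can switch to Off (3 → 6). Not NE.
(LRU, LRU): Node 1 can switch to Off (0 → 9). Not NE.
(LRU, LFU): Node 1 can switch to Off (2 → 8). Not NE.
(LFU, ARC): Node 1 gets 6, best alternative 4; Node 2 gets 7, best alternative 5. No profitable deviation — NE.
(ARC, Off): Node 1 gets 8, best alternative 6; Node 2 gets 7, best alternative 6. No profitable deviation — NE.
(The remaining 7 profiles each have a profitable deviation by the same check.)

Pure-strategy Nash equilibria: (Off, LFU), (LFU, ARC), (ARC, Off)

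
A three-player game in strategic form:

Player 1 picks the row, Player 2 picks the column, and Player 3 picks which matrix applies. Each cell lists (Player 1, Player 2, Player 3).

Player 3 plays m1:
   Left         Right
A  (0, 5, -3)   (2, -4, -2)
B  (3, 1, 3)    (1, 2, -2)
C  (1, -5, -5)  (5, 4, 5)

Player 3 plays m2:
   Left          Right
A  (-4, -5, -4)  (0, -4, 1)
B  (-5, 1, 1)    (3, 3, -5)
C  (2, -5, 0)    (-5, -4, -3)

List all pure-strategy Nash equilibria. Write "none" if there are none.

The unique pure-strategy Nash equilibrium is (C, Right, m1).

(A, Left, m1): Player 1 can switch to B (0 → 3). Not NE.
(A, Left, m2): Player 1 can switch to C (-4 → 2). Not NE.
(A, Right, m1): Player 1 can switch to C (2 → 5). Not NE.
(A, Right, m2): Player 1 can switch to B (0 → 3). Not NE.
(B, Left, m1): Player 2 can switch to Right (1 → 2). Not NE.
(B, Left, m2): Player 1 can switch to A (-5 → -4). Not NE.
(B, Right, m1): Player 1 can switch to A (1 → 2). Not NE.
(B, Right, m2): Player 3 can switch to m1 (-5 → -2). Not NE.
(C, Right, m1): Player 1 gets 5, best alternative 2; Player 2 gets 4, best alternative -5; Player 3 gets 5, best alternative -3. No profitable deviation — NE.
(The remaining 3 profiles each have a profitable deviation by the same check.)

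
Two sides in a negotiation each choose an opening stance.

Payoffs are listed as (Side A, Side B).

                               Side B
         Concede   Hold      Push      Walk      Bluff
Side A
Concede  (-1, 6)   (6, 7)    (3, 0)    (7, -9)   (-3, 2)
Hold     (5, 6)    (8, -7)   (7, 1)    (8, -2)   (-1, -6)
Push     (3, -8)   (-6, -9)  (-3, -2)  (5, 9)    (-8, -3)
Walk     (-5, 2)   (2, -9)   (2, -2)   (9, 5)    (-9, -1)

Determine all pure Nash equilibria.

Pure-strategy Nash equilibria: (Hold, Concede) and (Walk, Walk)

Side A against Concede: payoffs -1, 5, 3, -5 → best response Hold.
Side A against Hold: payoffs 6, 8, -6, 2 → best response Hold.
Side A against Push: payoffs 3, 7, -3, 2 → best response Hold.
Side A against Walk: payoffs 7, 8, 5, 9 → best response Walk.
Side A against Bluff: payoffs -3, -1, -8, -9 → best response Hold.
Side B against Concede: payoffs 6, 7, 0, -9, 2 → best response Hold.
Side B against Hold: payoffs 6, -7, 1, -2, -6 → best response Concede.
Side B against Push: payoffs -8, -9, -2, 9, -3 → best response Walk.
Side B against Walk: payoffs 2, -9, -2, 5, -1 → best response Walk.
Mutual best responses: (Hold, Concede); (Walk, Walk).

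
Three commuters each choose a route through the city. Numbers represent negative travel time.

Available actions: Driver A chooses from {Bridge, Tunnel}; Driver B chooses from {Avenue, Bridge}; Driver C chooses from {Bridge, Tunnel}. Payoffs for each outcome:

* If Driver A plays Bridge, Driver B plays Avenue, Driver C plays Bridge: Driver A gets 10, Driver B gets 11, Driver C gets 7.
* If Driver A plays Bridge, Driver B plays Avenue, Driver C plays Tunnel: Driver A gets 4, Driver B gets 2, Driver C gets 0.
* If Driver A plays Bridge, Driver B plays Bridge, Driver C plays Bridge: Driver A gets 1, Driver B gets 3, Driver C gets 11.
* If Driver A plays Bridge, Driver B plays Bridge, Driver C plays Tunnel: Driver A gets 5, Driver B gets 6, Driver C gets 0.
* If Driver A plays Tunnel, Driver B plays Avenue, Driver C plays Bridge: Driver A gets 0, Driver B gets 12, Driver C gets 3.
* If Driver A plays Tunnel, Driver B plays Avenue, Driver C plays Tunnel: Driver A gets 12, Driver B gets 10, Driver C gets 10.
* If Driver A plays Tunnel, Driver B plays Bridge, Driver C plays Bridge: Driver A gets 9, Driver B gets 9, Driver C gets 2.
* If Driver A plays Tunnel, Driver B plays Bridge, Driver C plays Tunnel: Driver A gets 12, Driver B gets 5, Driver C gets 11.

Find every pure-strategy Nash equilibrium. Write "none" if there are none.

Mark each player's best response to every combination of opponents' strategies; a profile where every player is best-responding is a pure Nash equilibrium.
Driver A against (Avenue, Bridge): payoffs 10, 0 → best response Bridge.
Driver A against (Avenue, Tunnel): payoffs 4, 12 → best response Tunnel.
Driver A against (Bridge, Bridge): payoffs 1, 9 → best response Tunnel.
Driver A against (Bridge, Tunnel): payoffs 5, 12 → best response Tunnel.
Driver B against (Bridge, Bridge): payoffs 11, 3 → best response Avenue.
Driver B against (Bridge, Tunnel): payoffs 2, 6 → best response Bridge.
Driver B against (Tunnel, Bridge): payoffs 12, 9 → best response Avenue.
Driver B against (Tunnel, Tunnel): payoffs 10, 5 → best response Avenue.
Driver C against (Bridge, Avenue): payoffs 7, 0 → best response Bridge.
Driver C against (Bridge, Bridge): payoffs 11, 0 → best response Bridge.
Driver C against (Tunnel, Avenue): payoffs 3, 10 → best response Tunnel.
Driver C against (Tunnel, Bridge): payoffs 2, 11 → best response Tunnel.
Mutual best responses: (Bridge, Avenue, Bridge); (Tunnel, Avenue, Tunnel).

(Bridge, Avenue, Bridge); (Tunnel, Avenue, Tunnel)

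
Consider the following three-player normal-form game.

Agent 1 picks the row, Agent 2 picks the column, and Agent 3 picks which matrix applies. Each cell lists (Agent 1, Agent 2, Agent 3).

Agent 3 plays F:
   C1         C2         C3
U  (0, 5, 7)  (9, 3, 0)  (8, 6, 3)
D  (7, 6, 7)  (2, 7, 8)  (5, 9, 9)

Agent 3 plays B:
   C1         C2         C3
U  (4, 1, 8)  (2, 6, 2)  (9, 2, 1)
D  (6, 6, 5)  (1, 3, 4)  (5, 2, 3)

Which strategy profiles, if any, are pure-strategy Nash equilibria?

Agent 1 against (C1, F): payoffs 0, 7 → best response D.
Agent 1 against (C1, B): payoffs 4, 6 → best response D.
Agent 1 against (C2, F): payoffs 9, 2 → best response U.
Agent 1 against (C2, B): payoffs 2, 1 → best response U.
Agent 1 against (C3, F): payoffs 8, 5 → best response U.
Agent 1 against (C3, B): payoffs 9, 5 → best response U.
Agent 2 against (U, F): payoffs 5, 3, 6 → best response C3.
Agent 2 against (U, B): payoffs 1, 6, 2 → best response C2.
Agent 2 against (D, F): payoffs 6, 7, 9 → best response C3.
Agent 2 against (D, B): payoffs 6, 3, 2 → best response C1.
Agent 3 against (U, C1): payoffs 7, 8 → best response B.
Agent 3 against (U, C2): payoffs 0, 2 → best response B.
Agent 3 against (U, C3): payoffs 3, 1 → best response F.
Agent 3 against (D, C1): payoffs 7, 5 → best response F.
Agent 3 against (D, C2): payoffs 8, 4 → best response F.
Agent 3 against (D, C3): payoffs 9, 3 → best response F.
Mutual best responses: (U, C2, B); (U, C3, F).

(U, C2, B), (U, C3, F)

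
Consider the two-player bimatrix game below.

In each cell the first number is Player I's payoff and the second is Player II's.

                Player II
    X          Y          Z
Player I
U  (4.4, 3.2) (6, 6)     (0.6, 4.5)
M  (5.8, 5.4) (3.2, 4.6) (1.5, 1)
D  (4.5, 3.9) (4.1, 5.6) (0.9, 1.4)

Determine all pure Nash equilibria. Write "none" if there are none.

The pure Nash equilibria are (U, Y) and (M, X).

(U, X): Player I can switch to M (4.4 → 5.8). Not NE.
(U, Y): Player I gets 6, best alternative 4.1; Player II gets 6, best alternative 4.5. No profitable deviation — NE.
(U, Z): Player I can switch to M (0.6 → 1.5). Not NE.
(M, X): Player I gets 5.8, best alternative 4.5; Player II gets 5.4, best alternative 4.6. No profitable deviation — NE.
(M, Y): Player I can switch to U (3.2 → 6). Not NE.
(M, Z): Player II can switch to X (1 → 5.4). Not NE.
(D, X): Player I can switch to M (4.5 → 5.8). Not NE.
(D, Y): Player I can switch to U (4.1 → 6). Not NE.
(The remaining 1 profile has a profitable deviation by the same check.)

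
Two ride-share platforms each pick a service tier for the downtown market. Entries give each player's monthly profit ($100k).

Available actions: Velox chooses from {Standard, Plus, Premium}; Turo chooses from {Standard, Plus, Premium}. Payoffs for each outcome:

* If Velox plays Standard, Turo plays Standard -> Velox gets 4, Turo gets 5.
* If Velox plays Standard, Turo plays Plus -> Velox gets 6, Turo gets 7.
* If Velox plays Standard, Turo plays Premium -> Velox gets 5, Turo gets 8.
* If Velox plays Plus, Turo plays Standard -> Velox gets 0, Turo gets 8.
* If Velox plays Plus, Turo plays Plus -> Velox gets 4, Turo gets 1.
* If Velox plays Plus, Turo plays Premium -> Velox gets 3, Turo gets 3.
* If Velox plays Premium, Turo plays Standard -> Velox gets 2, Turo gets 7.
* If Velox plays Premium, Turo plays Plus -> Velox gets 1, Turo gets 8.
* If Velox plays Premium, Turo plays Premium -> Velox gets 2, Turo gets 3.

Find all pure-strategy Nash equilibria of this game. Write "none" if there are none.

Pure NE: (Standard, Premium)

Velox against Standard: payoffs 4, 0, 2 → best response Standard.
Velox against Plus: payoffs 6, 4, 1 → best response Standard.
Velox against Premium: payoffs 5, 3, 2 → best response Standard.
Turo against Standard: payoffs 5, 7, 8 → best response Premium.
Turo against Plus: payoffs 8, 1, 3 → best response Standard.
Turo against Premium: payoffs 7, 8, 3 → best response Plus.
Mutual best responses: (Standard, Premium).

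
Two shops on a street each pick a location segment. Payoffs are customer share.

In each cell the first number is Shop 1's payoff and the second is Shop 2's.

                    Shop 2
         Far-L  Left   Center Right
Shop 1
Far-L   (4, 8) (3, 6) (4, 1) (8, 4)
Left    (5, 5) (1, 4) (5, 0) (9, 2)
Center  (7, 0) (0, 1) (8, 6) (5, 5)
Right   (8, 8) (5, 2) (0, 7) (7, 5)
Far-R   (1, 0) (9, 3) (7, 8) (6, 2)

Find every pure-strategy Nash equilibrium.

(Far-L, Far-L): Shop 1 can switch to Left (4 → 5). Not NE.
(Far-L, Left): Shop 1 can switch to Right (3 → 5). Not NE.
(Far-L, Center): Shop 1 can switch to Left (4 → 5). Not NE.
(Far-L, Right): Shop 1 can switch to Left (8 → 9). Not NE.
(Left, Far-L): Shop 1 can switch to Center (5 → 7). Not NE.
(Left, Left): Shop 1 can switch to Far-L (1 → 3). Not NE.
(Left, Center): Shop 1 can switch to Center (5 → 8). Not NE.
(Left, Right): Shop 2 can switch to Far-L (2 → 5). Not NE.
(Center, Center): Shop 1 gets 8, best alternative 7; Shop 2 gets 6, best alternative 5. No profitable deviation — NE.
(Right, Far-L): Shop 1 gets 8, best alternative 7; Shop 2 gets 8, best alternative 7. No profitable deviation — NE.
(The remaining 10 profiles each have a profitable deviation by the same check.)

The pure Nash equilibria are (Center, Center) and (Right, Far-L).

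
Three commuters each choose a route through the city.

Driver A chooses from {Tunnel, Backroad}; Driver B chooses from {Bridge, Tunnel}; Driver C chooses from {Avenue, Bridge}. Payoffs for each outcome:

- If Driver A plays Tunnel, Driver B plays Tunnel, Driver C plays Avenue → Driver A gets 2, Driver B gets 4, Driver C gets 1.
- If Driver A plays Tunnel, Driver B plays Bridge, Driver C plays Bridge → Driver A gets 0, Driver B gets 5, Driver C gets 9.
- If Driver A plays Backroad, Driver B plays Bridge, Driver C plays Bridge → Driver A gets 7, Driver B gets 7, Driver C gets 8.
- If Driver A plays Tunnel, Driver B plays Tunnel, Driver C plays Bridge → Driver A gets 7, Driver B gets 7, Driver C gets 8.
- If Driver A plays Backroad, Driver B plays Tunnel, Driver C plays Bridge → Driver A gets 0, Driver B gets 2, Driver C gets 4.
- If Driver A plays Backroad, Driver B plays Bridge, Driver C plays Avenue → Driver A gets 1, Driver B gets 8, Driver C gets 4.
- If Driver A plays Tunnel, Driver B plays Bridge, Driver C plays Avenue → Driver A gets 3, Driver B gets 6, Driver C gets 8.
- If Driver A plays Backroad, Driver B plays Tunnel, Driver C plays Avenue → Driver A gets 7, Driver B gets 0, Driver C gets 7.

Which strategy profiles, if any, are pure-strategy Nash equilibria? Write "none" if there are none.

(Tunnel, Tunnel, Bridge) and (Backroad, Bridge, Bridge)

Check each profile: it is a Nash equilibrium iff no player can strictly gain by switching unilaterally.
(Tunnel, Bridge, Avenue): Driver C can switch to Bridge (8 → 9). Not NE.
(Tunnel, Bridge, Bridge): Driver A can switch to Backroad (0 → 7). Not NE.
(Tunnel, Tunnel, Avenue): Driver A can switch to Backroad (2 → 7). Not NE.
(Tunnel, Tunnel, Bridge): Driver A gets 7, best alternative 0; Driver B gets 7, best alternative 5; Driver C gets 8, best alternative 1. No profitable deviation — NE.
(Backroad, Bridge, Avenue): Driver A can switch to Tunnel (1 → 3). Not NE.
(Backroad, Bridge, Bridge): Driver A gets 7, best alternative 0; Driver B gets 7, best alternative 2; Driver C gets 8, best alternative 4. No profitable deviation — NE.
(Backroad, Tunnel, Avenue): Driver B can switch to Bridge (0 → 8). Not NE.
(Backroad, Tunnel, Bridge): Driver A can switch to Tunnel (0 → 7). Not NE.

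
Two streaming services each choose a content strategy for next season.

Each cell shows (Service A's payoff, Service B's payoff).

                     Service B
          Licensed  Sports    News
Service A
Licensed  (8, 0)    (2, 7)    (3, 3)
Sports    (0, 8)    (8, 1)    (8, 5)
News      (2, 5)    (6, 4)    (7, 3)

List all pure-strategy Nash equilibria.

There is no pure-strategy Nash equilibrium.

For each strategy profile, look for a profitable unilateral deviation.
(Licensed, Licensed): Service B can switch to Sports (0 → 7). Not NE.
(Licensed, Sports): Service A can switch to Sports (2 → 8). Not NE.
(Licensed, News): Service A can switch to Sports (3 → 8). Not NE.
(Sports, Licensed): Service A can switch to Licensed (0 → 8). Not NE.
(Sports, Sports): Service B can switch to Licensed (1 → 8). Not NE.
(Sports, News): Service B can switch to Licensed (5 → 8). Not NE.
(The remaining 3 profiles each have a profitable deviation by the same check.)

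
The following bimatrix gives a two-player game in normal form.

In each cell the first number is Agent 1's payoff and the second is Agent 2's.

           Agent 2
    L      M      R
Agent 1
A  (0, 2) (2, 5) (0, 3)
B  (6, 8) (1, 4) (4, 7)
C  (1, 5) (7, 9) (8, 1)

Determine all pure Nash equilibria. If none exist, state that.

(A, L): Agent 1 can switch to B (0 → 6). Not NE.
(A, M): Agent 1 can switch to C (2 → 7). Not NE.
(A, R): Agent 1 can switch to B (0 → 4). Not NE.
(B, L): Agent 1 gets 6, best alternative 1; Agent 2 gets 8, best alternative 7. No profitable deviation — NE.
(B, M): Agent 1 can switch to A (1 → 2). Not NE.
(B, R): Agent 1 can switch to C (4 → 8). Not NE.
(C, L): Agent 1 can switch to B (1 → 6). Not NE.
(C, M): Agent 1 gets 7, best alternative 2; Agent 2 gets 9, best alternative 5. No profitable deviation — NE.
(The remaining 1 profile has a profitable deviation by the same check.)

Pure-strategy Nash equilibria: (B, L) and (C, M)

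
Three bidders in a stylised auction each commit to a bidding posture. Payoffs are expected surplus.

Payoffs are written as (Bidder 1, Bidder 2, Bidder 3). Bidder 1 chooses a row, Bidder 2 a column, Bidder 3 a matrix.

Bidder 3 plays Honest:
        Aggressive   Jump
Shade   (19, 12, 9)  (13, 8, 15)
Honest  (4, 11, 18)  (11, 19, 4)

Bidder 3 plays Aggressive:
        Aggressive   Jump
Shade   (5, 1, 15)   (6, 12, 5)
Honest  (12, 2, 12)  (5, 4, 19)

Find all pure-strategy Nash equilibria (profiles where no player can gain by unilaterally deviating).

There is no pure-strategy Nash equilibrium.

Bidder 1 against (Aggressive, Honest): payoffs 19, 4 → best response Shade.
Bidder 1 against (Aggressive, Aggressive): payoffs 5, 12 → best response Honest.
Bidder 1 against (Jump, Honest): payoffs 13, 11 → best response Shade.
Bidder 1 against (Jump, Aggressive): payoffs 6, 5 → best response Shade.
Bidder 2 against (Shade, Honest): payoffs 12, 8 → best response Aggressive.
Bidder 2 against (Shade, Aggressive): payoffs 1, 12 → best response Jump.
Bidder 2 against (Honest, Honest): payoffs 11, 19 → best response Jump.
Bidder 2 against (Honest, Aggressive): payoffs 2, 4 → best response Jump.
Bidder 3 against (Shade, Aggressive): payoffs 9, 15 → best response Aggressive.
Bidder 3 against (Shade, Jump): payoffs 15, 5 → best response Honest.
Bidder 3 against (Honest, Aggressive): payoffs 18, 12 → best response Honest.
Bidder 3 against (Honest, Jump): payoffs 4, 19 → best response Aggressive.
No profile is a mutual best response for all players.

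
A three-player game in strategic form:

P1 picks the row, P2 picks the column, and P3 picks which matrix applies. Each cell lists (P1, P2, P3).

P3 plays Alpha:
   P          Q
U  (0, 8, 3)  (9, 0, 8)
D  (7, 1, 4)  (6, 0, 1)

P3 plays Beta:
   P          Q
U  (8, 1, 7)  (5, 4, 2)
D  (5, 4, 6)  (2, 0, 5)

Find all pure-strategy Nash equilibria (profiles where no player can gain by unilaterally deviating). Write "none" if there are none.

There is no pure-strategy Nash equilibrium.

For each player, find the best response to each opponent profile; mutual best responses are the pure NE.
P1 against (P, Alpha): payoffs 0, 7 → best response D.
P1 against (P, Beta): payoffs 8, 5 → best response U.
P1 against (Q, Alpha): payoffs 9, 6 → best response U.
P1 against (Q, Beta): payoffs 5, 2 → best response U.
P2 against (U, Alpha): payoffs 8, 0 → best response P.
P2 against (U, Beta): payoffs 1, 4 → best response Q.
P2 against (D, Alpha): payoffs 1, 0 → best response P.
P2 against (D, Beta): payoffs 4, 0 → best response P.
P3 against (U, P): payoffs 3, 7 → best response Beta.
P3 against (U, Q): payoffs 8, 2 → best response Alpha.
P3 against (D, P): payoffs 4, 6 → best response Beta.
P3 against (D, Q): payoffs 1, 5 → best response Beta.
No profile is a mutual best response for all players.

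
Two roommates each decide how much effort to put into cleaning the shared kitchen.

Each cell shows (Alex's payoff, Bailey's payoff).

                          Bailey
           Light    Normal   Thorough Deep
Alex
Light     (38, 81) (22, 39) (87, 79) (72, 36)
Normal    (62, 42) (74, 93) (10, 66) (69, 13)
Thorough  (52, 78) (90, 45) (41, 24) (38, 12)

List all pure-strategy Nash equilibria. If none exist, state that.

There is no pure-strategy Nash equilibrium.

Mark each player's best response to every combination of opponents' strategies; a profile where every player is best-responding is a pure Nash equilibrium.
Alex against Light: payoffs 38, 62, 52 → best response Normal.
Alex against Normal: payoffs 22, 74, 90 → best response Thorough.
Alex against Thorough: payoffs 87, 10, 41 → best response Light.
Alex against Deep: payoffs 72, 69, 38 → best response Light.
Bailey against Light: payoffs 81, 39, 79, 36 → best response Light.
Bailey against Normal: payoffs 42, 93, 66, 13 → best response Normal.
Bailey against Thorough: payoffs 78, 45, 24, 12 → best response Light.
No profile is a mutual best response for all players.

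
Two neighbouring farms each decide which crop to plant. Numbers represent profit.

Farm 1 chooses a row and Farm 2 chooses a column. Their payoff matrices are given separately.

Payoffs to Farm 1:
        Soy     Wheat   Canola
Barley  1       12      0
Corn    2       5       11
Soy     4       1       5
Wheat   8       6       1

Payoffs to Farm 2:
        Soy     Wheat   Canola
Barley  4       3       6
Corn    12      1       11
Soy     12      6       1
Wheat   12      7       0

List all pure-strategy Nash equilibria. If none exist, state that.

(Wheat, Soy)

For each player, find the best response to each opponent profile; mutual best responses are the pure NE.
Farm 1 against Soy: payoffs 1, 2, 4, 8 → best response Wheat.
Farm 1 against Wheat: payoffs 12, 5, 1, 6 → best response Barley.
Farm 1 against Canola: payoffs 0, 11, 5, 1 → best response Corn.
Farm 2 against Barley: payoffs 4, 3, 6 → best response Canola.
Farm 2 against Corn: payoffs 12, 1, 11 → best response Soy.
Farm 2 against Soy: payoffs 12, 6, 1 → best response Soy.
Farm 2 against Wheat: payoffs 12, 7, 0 → best response Soy.
Mutual best responses: (Wheat, Soy).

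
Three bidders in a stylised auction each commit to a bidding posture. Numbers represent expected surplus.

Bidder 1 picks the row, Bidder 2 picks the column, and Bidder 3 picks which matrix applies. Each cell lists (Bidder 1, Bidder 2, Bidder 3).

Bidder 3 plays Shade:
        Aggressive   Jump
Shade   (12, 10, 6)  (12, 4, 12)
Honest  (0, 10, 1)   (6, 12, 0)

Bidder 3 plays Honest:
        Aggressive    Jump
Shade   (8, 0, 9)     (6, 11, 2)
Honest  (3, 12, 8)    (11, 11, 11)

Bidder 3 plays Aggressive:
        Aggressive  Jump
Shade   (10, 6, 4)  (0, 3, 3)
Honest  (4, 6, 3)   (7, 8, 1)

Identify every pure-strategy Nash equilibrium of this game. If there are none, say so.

There is no pure-strategy Nash equilibrium.

(Shade, Aggressive, Shade): Bidder 3 can switch to Honest (6 → 9). Not NE.
(Shade, Aggressive, Honest): Bidder 2 can switch to Jump (0 → 11). Not NE.
(Shade, Aggressive, Aggressive): Bidder 3 can switch to Shade (4 → 6). Not NE.
(Shade, Jump, Shade): Bidder 2 can switch to Aggressive (4 → 10). Not NE.
(Shade, Jump, Honest): Bidder 1 can switch to Honest (6 → 11). Not NE.
(Shade, Jump, Aggressive): Bidder 1 can switch to Honest (0 → 7). Not NE.
(The remaining 6 profiles each have a profitable deviation by the same check.)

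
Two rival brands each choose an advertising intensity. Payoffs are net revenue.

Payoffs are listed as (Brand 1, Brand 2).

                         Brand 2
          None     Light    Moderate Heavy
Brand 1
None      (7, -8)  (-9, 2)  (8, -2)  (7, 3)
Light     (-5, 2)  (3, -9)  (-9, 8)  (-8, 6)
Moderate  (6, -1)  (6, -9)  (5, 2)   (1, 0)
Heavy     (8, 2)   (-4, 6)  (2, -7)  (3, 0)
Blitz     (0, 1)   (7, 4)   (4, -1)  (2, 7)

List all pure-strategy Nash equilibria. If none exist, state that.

Brand 1 against None: payoffs 7, -5, 6, 8, 0 → best response Heavy.
Brand 1 against Light: payoffs -9, 3, 6, -4, 7 → best response Blitz.
Brand 1 against Moderate: payoffs 8, -9, 5, 2, 4 → best response None.
Brand 1 against Heavy: payoffs 7, -8, 1, 3, 2 → best response None.
Brand 2 against None: payoffs -8, 2, -2, 3 → best response Heavy.
Brand 2 against Light: payoffs 2, -9, 8, 6 → best response Moderate.
Brand 2 against Moderate: payoffs -1, -9, 2, 0 → best response Moderate.
Brand 2 against Heavy: payoffs 2, 6, -7, 0 → best response Light.
Brand 2 against Blitz: payoffs 1, 4, -1, 7 → best response Heavy.
Mutual best responses: (None, Heavy).

(None, Heavy)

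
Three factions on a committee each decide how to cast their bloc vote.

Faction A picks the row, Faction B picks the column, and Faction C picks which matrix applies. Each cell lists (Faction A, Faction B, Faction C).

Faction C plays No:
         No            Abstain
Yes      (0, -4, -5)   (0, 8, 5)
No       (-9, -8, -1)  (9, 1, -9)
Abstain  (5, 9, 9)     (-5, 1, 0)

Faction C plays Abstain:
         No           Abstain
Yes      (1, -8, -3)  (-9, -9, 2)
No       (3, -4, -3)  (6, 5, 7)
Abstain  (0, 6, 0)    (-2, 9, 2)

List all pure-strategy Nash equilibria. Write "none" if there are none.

Check each profile: it is a Nash equilibrium iff no player can strictly gain by switching unilaterally.
(Yes, No, No): Faction A can switch to Abstain (0 → 5). Not NE.
(Yes, No, Abstain): Faction A can switch to No (1 → 3). Not NE.
(Yes, Abstain, No): Faction A can switch to No (0 → 9). Not NE.
(Yes, Abstain, Abstain): Faction A can switch to No (-9 → 6). Not NE.
(No, No, No): Faction A can switch to Yes (-9 → 0). Not NE.
(No, No, Abstain): Faction B can switch to Abstain (-4 → 5). Not NE.
(No, Abstain, No): Faction C can switch to Abstain (-9 → 7). Not NE.
(No, Abstain, Abstain): Faction A gets 6, best alternative -2; Faction B gets 5, best alternative -4; Faction C gets 7, best alternative -9. No profitable deviation — NE.
(Abstain, No, No): Faction A gets 5, best alternative 0; Faction B gets 9, best alternative 1; Faction C gets 9, best alternative 0. No profitable deviation — NE.
(Abstain, No, Abstain): Faction A can switch to Yes (0 → 1). Not NE.
(The remaining 2 profiles each have a profitable deviation by the same check.)

Pure-strategy Nash equilibria: (No, Abstain, Abstain) and (Abstain, No, No)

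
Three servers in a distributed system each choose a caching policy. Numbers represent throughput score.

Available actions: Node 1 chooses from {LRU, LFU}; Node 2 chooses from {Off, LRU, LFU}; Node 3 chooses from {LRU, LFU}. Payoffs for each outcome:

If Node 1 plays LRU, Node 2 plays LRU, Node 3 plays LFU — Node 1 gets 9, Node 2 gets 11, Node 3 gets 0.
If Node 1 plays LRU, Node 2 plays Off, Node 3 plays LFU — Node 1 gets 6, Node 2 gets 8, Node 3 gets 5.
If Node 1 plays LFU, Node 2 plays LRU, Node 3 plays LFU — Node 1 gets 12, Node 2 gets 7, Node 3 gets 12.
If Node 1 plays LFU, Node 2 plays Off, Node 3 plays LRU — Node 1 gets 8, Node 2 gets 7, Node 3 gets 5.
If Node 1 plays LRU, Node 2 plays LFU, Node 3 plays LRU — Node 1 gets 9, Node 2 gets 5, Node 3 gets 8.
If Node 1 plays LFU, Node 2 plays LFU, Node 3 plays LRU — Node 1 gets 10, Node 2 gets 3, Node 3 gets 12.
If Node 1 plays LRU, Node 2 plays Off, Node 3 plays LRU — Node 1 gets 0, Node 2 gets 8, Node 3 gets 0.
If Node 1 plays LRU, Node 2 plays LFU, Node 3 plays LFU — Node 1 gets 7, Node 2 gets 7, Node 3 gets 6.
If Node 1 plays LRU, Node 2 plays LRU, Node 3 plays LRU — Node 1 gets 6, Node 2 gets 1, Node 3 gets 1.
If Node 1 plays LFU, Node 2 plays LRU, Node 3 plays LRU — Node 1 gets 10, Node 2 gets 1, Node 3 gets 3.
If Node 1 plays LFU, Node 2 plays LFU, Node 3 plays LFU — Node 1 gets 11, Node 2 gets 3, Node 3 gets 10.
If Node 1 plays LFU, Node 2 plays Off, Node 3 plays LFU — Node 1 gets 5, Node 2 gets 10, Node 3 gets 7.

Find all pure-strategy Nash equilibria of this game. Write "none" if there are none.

Node 1 against (Off, LRU): payoffs 0, 8 → best response LFU.
Node 1 against (Off, LFU): payoffs 6, 5 → best response LRU.
Node 1 against (LRU, LRU): payoffs 6, 10 → best response LFU.
Node 1 against (LRU, LFU): payoffs 9, 12 → best response LFU.
Node 1 against (LFU, LRU): payoffs 9, 10 → best response LFU.
Node 1 against (LFU, LFU): payoffs 7, 11 → best response LFU.
Node 2 against (LRU, LRU): payoffs 8, 1, 5 → best response Off.
Node 2 against (LRU, LFU): payoffs 8, 11, 7 → best response LRU.
Node 2 against (LFU, LRU): payoffs 7, 1, 3 → best response Off.
Node 2 against (LFU, LFU): payoffs 10, 7, 3 → best response Off.
Node 3 against (LRU, Off): payoffs 0, 5 → best response LFU.
Node 3 against (LRU, LRU): payoffs 1, 0 → best response LRU.
Node 3 against (LRU, LFU): payoffs 8, 6 → best response LRU.
Node 3 against (LFU, Off): payoffs 5, 7 → best response LFU.
Node 3 against (LFU, LRU): payoffs 3, 12 → best response LFU.
Node 3 against (LFU, LFU): payoffs 12, 10 → best response LRU.
No profile is a mutual best response for all players.

none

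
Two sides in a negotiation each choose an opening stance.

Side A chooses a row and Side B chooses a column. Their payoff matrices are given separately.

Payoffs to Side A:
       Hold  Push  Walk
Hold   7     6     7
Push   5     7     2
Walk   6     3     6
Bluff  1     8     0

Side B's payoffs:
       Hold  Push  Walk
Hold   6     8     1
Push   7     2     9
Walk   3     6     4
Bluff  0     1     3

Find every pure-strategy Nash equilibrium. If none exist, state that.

No pure-strategy Nash equilibrium.

(Hold, Hold): Side B can switch to Push (6 → 8). Not NE.
(Hold, Push): Side A can switch to Push (6 → 7). Not NE.
(Hold, Walk): Side B can switch to Hold (1 → 6). Not NE.
(Push, Hold): Side A can switch to Hold (5 → 7). Not NE.
(Push, Push): Side A can switch to Bluff (7 → 8). Not NE.
(Push, Walk): Side A can switch to Hold (2 → 7). Not NE.
(Walk, Hold): Side A can switch to Hold (6 → 7). Not NE.
(Walk, Push): Side A can switch to Hold (3 → 6). Not NE.
(Walk, Walk): Side A can switch to Hold (6 → 7). Not NE.
(Bluff, Hold): Side A can switch to Hold (1 → 7). Not NE.
(Bluff, Push): Side B can switch to Walk (1 → 3). Not NE.
(Bluff, Walk): Side A can switch to Hold (0 → 7). Not NE.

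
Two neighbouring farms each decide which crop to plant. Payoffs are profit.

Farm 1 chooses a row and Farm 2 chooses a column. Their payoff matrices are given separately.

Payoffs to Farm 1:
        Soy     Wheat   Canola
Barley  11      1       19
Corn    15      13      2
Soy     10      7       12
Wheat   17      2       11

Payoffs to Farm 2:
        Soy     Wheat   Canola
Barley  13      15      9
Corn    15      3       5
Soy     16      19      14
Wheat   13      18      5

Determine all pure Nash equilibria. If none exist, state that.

none

Check each profile: it is a Nash equilibrium iff no player can strictly gain by switching unilaterally.
(Barley, Soy): Farm 1 can switch to Corn (11 → 15). Not NE.
(Barley, Wheat): Farm 1 can switch to Corn (1 → 13). Not NE.
(Barley, Canola): Farm 2 can switch to Soy (9 → 13). Not NE.
(Corn, Soy): Farm 1 can switch to Wheat (15 → 17). Not NE.
(Corn, Wheat): Farm 2 can switch to Soy (3 → 15). Not NE.
(Corn, Canola): Farm 1 can switch to Barley (2 → 19). Not NE.
(Soy, Soy): Farm 1 can switch to Barley (10 → 11). Not NE.
(Soy, Wheat): Farm 1 can switch to Corn (7 → 13). Not NE.
(Soy, Canola): Farm 1 can switch to Barley (12 → 19). Not NE.
(Wheat, Soy): Farm 2 can switch to Wheat (13 → 18). Not NE.
(The remaining 2 profiles each have a profitable deviation by the same check.)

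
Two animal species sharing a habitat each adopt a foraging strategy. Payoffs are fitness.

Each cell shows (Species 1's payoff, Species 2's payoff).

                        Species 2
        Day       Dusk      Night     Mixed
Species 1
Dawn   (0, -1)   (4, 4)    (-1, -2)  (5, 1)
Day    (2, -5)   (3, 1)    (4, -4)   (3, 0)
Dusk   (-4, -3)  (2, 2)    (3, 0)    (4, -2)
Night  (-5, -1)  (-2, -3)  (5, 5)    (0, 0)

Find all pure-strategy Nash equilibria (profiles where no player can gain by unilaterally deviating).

(Dawn, Day): Species 1 can switch to Day (0 → 2). Not NE.
(Dawn, Dusk): Species 1 gets 4, best alternative 3; Species 2 gets 4, best alternative 1. No profitable deviation — NE.
(Dawn, Night): Species 1 can switch to Day (-1 → 4). Not NE.
(Dawn, Mixed): Species 2 can switch to Dusk (1 → 4). Not NE.
(Day, Day): Species 2 can switch to Dusk (-5 → 1). Not NE.
(Day, Dusk): Species 1 can switch to Dawn (3 → 4). Not NE.
(Day, Night): Species 1 can switch to Night (4 → 5). Not NE.
(Night, Night): Species 1 gets 5, best alternative 4; Species 2 gets 5, best alternative 0. No profitable deviation — NE.
(The remaining 8 profiles each have a profitable deviation by the same check.)

The pure Nash equilibria are (Dawn, Dusk); (Night, Night).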